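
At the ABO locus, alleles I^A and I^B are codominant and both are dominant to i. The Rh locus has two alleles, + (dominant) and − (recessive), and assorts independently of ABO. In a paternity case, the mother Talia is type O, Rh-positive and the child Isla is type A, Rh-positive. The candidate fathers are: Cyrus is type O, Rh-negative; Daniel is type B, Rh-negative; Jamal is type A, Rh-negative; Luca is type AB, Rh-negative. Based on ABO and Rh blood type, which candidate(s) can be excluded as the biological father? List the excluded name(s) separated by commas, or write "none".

A candidate is excluded only if no genotype consistent with his phenotype could produce a type A, Rh-positive child with a type O, Rh-positive mother.
Cyrus (type O, Rh-): no genotype consistent with that phenotype can produce a type-A Rh+ child with a type-O mother.
Daniel (type B, Rh-): no genotype consistent with that phenotype can produce a type-A Rh+ child with a type-O mother.

Cyrus, Daniel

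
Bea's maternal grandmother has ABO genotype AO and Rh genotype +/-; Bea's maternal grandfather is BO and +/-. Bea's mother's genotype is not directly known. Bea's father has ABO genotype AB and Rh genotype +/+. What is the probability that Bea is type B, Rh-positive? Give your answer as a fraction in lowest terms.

Bea's mother's ABO genotype from AO × BO: 1/4 AB, 1/4 AO, 1/4 BO, 1/4 OO.
Crossing each possibility with the father AB and summing P(type B): 1/4·1/4 + 1/4·1/4 + 1/4·1/2 + 1/4·1/2 = 3/8.
Similarly for Rh via the mother's Rh distribution: P(Rh+) = 1.
Independent loci: 3/8 × 1 = 3/8.

3/8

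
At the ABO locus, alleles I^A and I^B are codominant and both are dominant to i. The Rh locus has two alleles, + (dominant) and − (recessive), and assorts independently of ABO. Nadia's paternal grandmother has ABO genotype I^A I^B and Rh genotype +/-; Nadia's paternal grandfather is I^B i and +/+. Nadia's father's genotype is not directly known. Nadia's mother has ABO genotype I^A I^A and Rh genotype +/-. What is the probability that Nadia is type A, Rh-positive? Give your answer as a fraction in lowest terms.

Nadia's father's ABO genotype from I^A I^B × I^B i: 1/4 I^A I^B, 1/4 I^A i, 1/4 I^B I^B, 1/4 I^B i.
Crossing each possibility with the mother I^A I^A and summing P(type A): 1/4·1/2 + 1/4·1 + 1/4·0 + 1/4·1/2 = 1/2.
Similarly for Rh via the father's Rh distribution: P(Rh+) = 7/8.
Independent loci: 1/2 × 7/8 = 7/16.

7/16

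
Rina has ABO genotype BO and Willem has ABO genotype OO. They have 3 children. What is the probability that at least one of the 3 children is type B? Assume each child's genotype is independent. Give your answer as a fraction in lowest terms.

7/8

ABO cross BO × OO → 1/2 O, 1/2 B.
So P(type B) = 1/2 per child.
P(none) = (1/2)^3 = 1/8; P(at least one) = 1 − 1/8 = 7/8.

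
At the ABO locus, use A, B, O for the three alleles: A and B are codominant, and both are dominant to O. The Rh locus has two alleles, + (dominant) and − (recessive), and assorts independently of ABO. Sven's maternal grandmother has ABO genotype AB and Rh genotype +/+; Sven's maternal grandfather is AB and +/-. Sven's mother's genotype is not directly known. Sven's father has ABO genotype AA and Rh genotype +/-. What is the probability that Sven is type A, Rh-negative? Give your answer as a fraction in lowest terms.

1/16

Sven's mother's ABO genotype from AB × AB: 1/4 AA, 1/2 AB, 1/4 BB.
Crossing each possibility with the father AA and summing P(type A): 1/4·1 + 1/2·1/2 + 1/4·0 = 1/2.
Similarly for Rh via the mother's Rh distribution: P(Rh-) = 1/8.
Independent loci: 1/2 × 1/8 = 1/16.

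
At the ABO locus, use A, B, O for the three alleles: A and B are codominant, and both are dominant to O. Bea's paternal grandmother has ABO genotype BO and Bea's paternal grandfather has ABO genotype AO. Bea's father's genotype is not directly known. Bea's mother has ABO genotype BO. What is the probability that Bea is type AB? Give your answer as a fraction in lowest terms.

1/8

Bea's father's ABO genotype from BO × AO: 1/4 AB, 1/4 AO, 1/4 BO, 1/4 OO.
Crossing each possibility with the mother BO and summing P(type AB): 1/4·1/4 + 1/4·1/4 + 1/4·0 + 1/4·0 = 1/8.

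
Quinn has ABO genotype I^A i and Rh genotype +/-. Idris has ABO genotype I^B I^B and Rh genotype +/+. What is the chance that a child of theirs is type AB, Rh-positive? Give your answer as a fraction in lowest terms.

1/2

ABO cross I^A i × I^B I^B → offspring phenotypes: 1/2 B, 1/2 AB.
Rh cross +/- × +/+ → 1 Rh+.
Independent loci: P(type AB, Rh-positive) = 1/2 × 1 = 1/2.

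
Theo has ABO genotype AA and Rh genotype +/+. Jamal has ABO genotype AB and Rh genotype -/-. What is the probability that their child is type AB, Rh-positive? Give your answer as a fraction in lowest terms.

ABO cross AA × AB → offspring phenotypes: 1/2 A, 1/2 AB.
Rh cross +/+ × -/- → 1 Rh+.
Independent loci: P(type AB, Rh-positive) = 1/2 × 1 = 1/2.

1/2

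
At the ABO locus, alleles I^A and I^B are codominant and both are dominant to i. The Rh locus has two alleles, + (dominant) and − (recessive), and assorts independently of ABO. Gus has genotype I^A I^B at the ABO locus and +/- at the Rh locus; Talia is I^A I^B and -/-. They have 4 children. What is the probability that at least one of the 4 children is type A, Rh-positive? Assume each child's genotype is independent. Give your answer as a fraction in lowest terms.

1695/4096

ABO cross I^A I^B × I^A I^B → 1/4 A, 1/4 B, 1/2 AB.
Rh cross +/- × -/- → 1/2 Rh+, 1/2 Rh-; so P(type A, Rh-positive) = 1/4 × 1/2 = 1/8 per child.
P(none) = (7/8)^4 = 2401/4096; P(at least one) = 1 − 2401/4096 = 1695/4096.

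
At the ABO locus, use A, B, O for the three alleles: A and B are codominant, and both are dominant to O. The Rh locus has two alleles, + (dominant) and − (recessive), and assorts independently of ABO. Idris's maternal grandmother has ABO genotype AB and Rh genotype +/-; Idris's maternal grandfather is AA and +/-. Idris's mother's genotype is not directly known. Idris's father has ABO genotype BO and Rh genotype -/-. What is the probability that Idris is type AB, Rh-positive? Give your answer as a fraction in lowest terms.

3/16

Idris's mother's ABO genotype from AB × AA: 1/2 AA, 1/2 AB.
Crossing each possibility with the father BO and summing P(type AB): 1/2·1/2 + 1/2·1/4 = 3/8.
Similarly for Rh via the mother's Rh distribution: P(Rh+) = 1/2.
Independent loci: 3/8 × 1/2 = 3/16.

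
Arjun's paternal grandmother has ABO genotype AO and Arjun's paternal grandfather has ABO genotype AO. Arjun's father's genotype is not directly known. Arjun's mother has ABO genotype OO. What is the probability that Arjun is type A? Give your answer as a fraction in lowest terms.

1/2

Arjun's father's ABO genotype from AO × AO: 1/4 AA, 1/2 AO, 1/4 OO.
Crossing each possibility with the mother OO and summing P(type A): 1/4·1 + 1/2·1/2 + 1/4·0 = 1/2.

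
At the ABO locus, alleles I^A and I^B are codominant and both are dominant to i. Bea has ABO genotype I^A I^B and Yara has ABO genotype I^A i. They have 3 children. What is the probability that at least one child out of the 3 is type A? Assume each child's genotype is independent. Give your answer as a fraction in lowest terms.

ABO cross I^A I^B × I^A i → 1/2 A, 1/4 B, 1/4 AB.
So P(type A) = 1/2 per child.
P(none) = (1/2)^3 = 1/8; P(at least one) = 1 − 1/8 = 7/8.

7/8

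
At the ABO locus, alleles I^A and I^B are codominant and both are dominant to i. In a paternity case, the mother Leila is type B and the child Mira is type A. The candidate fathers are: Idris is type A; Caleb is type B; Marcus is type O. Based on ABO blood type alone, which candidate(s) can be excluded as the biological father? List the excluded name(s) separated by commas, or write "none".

A candidate is excluded only if no genotype consistent with his phenotype could produce a type A child with a type B mother.
Caleb (type B): no genotype consistent with that phenotype can produce a type-A child with a type-B mother.
Marcus (type O): no genotype consistent with that phenotype can produce a type-A child with a type-B mother.

Caleb, Marcus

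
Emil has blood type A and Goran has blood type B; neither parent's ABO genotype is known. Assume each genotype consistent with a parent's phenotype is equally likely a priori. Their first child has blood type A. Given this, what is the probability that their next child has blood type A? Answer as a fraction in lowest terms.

5/12

Possible genotypes: Emil ∈ {AA, AO}; Goran ∈ {BB, BO}.
Weight each parental genotype pair by prior × P(type-A child):
  AA × BO: posterior weight 2/3; P(next child type A) = 1/2.
  AO × BO: posterior weight 1/3; P(next child type A) = 1/4.
Weighted sum = 5/12.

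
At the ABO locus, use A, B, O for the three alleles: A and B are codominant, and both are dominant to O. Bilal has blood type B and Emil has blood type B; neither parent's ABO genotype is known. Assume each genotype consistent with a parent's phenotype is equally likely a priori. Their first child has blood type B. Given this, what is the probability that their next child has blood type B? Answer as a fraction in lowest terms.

19/20

Possible genotypes: Bilal ∈ {BB, BO}; Emil ∈ {BB, BO}.
Weight each parental genotype pair by prior × P(type-B child):
  BB × BB: posterior weight 4/15; P(next child type B) = 1.
  BB × BO: posterior weight 4/15; P(next child type B) = 1.
  BO × BB: posterior weight 4/15; P(next child type B) = 1.
  BO × BO: posterior weight 1/5; P(next child type B) = 3/4.
Weighted sum = 19/20.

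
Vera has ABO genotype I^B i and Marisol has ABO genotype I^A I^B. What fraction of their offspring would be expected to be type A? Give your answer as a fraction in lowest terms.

1/4

ABO cross I^B i × I^A I^B → offspring phenotypes: 1/4 A, 1/2 B, 1/4 AB.
So P(type A) = 1/4.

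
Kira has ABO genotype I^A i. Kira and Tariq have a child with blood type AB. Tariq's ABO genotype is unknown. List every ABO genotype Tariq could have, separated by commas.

For each candidate genotype of Tariq, check whether crossing it with I^A i can produce every observed child phenotype.
  I^A I^A → possible child types {A} ✗
  I^A I^B → possible child types {A, B, AB} ✓
  I^A i → possible child types {O, A} ✗
  I^B I^B → possible child types {B, AB} ✓
  I^B i → possible child types {O, A, B, AB} ✓
  i i → possible child types {O, A} ✗

I^A I^B, I^B I^B, I^B i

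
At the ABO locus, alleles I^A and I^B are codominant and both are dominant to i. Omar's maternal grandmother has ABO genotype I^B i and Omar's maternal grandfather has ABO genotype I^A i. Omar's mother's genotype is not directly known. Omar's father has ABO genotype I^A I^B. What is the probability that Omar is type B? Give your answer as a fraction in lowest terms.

Omar's mother's ABO genotype from I^B i × I^A i: 1/4 I^A I^B, 1/4 I^A i, 1/4 I^B i, 1/4 i i.
Crossing each possibility with the father I^A I^B and summing P(type B): 1/4·1/4 + 1/4·1/4 + 1/4·1/2 + 1/4·1/2 = 3/8.

3/8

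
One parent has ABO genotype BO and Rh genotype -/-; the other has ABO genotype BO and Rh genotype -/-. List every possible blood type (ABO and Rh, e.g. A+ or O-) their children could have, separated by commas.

Gametes from BO × BO give offspring ABO genotypes BB, BO, OO, i.e. phenotypes O, B.
Rh cross -/- × -/- → phenotypes Rh-.
Combining independently: O-, B-.

O-, B-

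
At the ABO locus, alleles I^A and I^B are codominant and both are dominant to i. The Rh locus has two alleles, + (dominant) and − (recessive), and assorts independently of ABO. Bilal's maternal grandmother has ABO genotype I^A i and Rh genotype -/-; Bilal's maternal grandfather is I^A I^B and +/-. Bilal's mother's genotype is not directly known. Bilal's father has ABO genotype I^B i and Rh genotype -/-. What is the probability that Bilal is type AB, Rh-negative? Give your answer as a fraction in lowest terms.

3/16

Bilal's mother's ABO genotype from I^A i × I^A I^B: 1/4 I^A I^A, 1/4 I^A I^B, 1/4 I^A i, 1/4 I^B i.
Crossing each possibility with the father I^B i and summing P(type AB): 1/4·1/2 + 1/4·1/4 + 1/4·1/4 + 1/4·0 = 1/4.
Similarly for Rh via the mother's Rh distribution: P(Rh-) = 3/4.
Independent loci: 1/4 × 3/4 = 3/16.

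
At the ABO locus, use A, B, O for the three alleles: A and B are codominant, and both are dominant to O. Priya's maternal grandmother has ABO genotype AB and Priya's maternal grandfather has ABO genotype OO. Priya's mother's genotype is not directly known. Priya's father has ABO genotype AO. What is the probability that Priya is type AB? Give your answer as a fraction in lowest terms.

Priya's mother's ABO genotype from AB × OO: 1/2 AO, 1/2 BO.
Crossing each possibility with the father AO and summing P(type AB): 1/2·0 + 1/2·1/4 = 1/8.

1/8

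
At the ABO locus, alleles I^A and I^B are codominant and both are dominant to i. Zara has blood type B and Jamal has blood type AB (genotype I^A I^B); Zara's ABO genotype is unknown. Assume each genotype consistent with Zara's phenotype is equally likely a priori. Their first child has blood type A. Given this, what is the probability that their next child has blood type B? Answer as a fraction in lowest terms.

1/2

Possible genotypes: Zara ∈ {I^B I^B, I^B i}; Jamal ∈ {I^A I^B}.
Weight each parental genotype pair by prior × P(type-A child):
  I^B i × I^A I^B: posterior weight 1; P(next child type B) = 1/2.
Weighted sum = 1/2.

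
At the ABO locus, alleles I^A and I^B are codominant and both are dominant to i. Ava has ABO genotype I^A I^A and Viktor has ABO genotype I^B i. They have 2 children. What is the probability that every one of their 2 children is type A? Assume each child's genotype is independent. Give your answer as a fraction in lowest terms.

1/4

ABO cross I^A I^A × I^B i → 1/2 A, 1/2 AB.
So P(type A) = 1/2 per child.
All 2 independent: (1/2)^2 = 1/4.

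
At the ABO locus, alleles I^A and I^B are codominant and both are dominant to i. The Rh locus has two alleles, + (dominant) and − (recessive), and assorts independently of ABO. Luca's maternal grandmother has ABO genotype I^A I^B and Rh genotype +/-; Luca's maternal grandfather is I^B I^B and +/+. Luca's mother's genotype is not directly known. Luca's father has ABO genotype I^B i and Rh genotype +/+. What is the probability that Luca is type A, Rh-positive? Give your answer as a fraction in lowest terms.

1/8

Luca's mother's ABO genotype from I^A I^B × I^B I^B: 1/2 I^A I^B, 1/2 I^B I^B.
Crossing each possibility with the father I^B i and summing P(type A): 1/2·1/4 + 1/2·0 = 1/8.
Similarly for Rh via the mother's Rh distribution: P(Rh+) = 1.
Independent loci: 1/8 × 1 = 1/8.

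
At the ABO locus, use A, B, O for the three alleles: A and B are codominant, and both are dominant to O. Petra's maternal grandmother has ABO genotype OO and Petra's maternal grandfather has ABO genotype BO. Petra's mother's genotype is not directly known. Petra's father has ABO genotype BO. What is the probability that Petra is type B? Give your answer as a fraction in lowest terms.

5/8

Petra's mother's ABO genotype from OO × BO: 1/2 BO, 1/2 OO.
Crossing each possibility with the father BO and summing P(type B): 1/2·3/4 + 1/2·1/2 = 5/8.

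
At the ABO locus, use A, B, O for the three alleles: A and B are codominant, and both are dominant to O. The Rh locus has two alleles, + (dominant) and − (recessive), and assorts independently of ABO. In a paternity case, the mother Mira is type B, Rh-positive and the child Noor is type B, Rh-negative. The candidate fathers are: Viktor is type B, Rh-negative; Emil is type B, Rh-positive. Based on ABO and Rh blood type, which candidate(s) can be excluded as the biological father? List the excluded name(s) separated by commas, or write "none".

A candidate is excluded only if no genotype consistent with his phenotype could produce a type B, Rh-negative child with a type B, Rh-positive mother.
Every candidate has at least one consistent genotype combination, so none can be excluded.

none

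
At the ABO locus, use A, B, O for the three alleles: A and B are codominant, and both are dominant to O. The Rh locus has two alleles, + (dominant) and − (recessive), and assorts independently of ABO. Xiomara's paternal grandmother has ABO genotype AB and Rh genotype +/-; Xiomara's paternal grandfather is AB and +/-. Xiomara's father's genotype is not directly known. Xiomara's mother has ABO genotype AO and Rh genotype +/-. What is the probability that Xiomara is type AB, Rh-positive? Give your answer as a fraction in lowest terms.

3/16

Xiomara's father's ABO genotype from AB × AB: 1/4 AA, 1/2 AB, 1/4 BB.
Crossing each possibility with the mother AO and summing P(type AB): 1/4·0 + 1/2·1/4 + 1/4·1/2 = 1/4.
Similarly for Rh via the father's Rh distribution: P(Rh+) = 3/4.
Independent loci: 1/4 × 3/4 = 3/16.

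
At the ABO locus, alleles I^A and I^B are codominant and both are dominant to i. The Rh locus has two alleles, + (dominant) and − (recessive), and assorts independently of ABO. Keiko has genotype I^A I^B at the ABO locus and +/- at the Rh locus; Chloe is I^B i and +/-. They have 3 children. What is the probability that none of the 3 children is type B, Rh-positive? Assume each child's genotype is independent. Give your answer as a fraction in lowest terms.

ABO cross I^A I^B × I^B i → 1/4 A, 1/2 B, 1/4 AB.
Rh cross +/- × +/- → 3/4 Rh+, 1/4 Rh-; so P(type B, Rh-positive) = 1/2 × 3/4 = 3/8 per child.
P(not type B, Rh-positive) = 5/8 for one child; (5/8)^3 = 125/512.

125/512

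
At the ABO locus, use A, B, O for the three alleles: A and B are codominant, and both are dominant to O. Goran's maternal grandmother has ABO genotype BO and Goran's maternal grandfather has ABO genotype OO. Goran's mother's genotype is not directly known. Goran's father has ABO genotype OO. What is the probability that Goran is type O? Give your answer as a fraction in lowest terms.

3/4

Goran's mother's ABO genotype from BO × OO: 1/2 BO, 1/2 OO.
Crossing each possibility with the father OO and summing P(type O): 1/2·1/2 + 1/2·1 = 3/4.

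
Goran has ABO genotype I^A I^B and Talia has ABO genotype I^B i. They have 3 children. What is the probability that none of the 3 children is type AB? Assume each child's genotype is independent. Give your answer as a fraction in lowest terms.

ABO cross I^A I^B × I^B i → 1/4 A, 1/2 B, 1/4 AB.
So P(type AB) = 1/4 per child.
P(not type AB) = 3/4 for one child; (3/4)^3 = 27/64.

27/64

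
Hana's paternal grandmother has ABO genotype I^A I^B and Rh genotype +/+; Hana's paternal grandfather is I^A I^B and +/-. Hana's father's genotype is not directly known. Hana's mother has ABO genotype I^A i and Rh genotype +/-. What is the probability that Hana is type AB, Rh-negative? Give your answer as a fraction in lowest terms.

1/32

Hana's father's ABO genotype from I^A I^B × I^A I^B: 1/4 I^A I^A, 1/2 I^A I^B, 1/4 I^B I^B.
Crossing each possibility with the mother I^A i and summing P(type AB): 1/4·0 + 1/2·1/4 + 1/4·1/2 = 1/4.
Similarly for Rh via the father's Rh distribution: P(Rh-) = 1/8.
Independent loci: 1/4 × 1/8 = 1/32.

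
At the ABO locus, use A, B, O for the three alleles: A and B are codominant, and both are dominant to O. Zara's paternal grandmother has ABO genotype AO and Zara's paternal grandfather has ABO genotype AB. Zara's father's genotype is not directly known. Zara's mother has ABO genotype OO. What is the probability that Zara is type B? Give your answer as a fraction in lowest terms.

Zara's father's ABO genotype from AO × AB: 1/4 AA, 1/4 AB, 1/4 AO, 1/4 BO.
Crossing each possibility with the mother OO and summing P(type B): 1/4·0 + 1/4·1/2 + 1/4·0 + 1/4·1/2 = 1/4.

1/4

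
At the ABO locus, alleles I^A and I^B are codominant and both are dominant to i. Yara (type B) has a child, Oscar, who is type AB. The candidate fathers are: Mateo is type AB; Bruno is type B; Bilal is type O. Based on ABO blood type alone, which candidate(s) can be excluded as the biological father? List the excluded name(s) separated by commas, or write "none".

A candidate is excluded only if no genotype consistent with his phenotype could produce a type AB child with a type B mother.
Bruno (type B): no genotype consistent with that phenotype can produce a type-AB child with a type-B mother.
Bilal (type O): no genotype consistent with that phenotype can produce a type-AB child with a type-B mother.

Bruno, Bilal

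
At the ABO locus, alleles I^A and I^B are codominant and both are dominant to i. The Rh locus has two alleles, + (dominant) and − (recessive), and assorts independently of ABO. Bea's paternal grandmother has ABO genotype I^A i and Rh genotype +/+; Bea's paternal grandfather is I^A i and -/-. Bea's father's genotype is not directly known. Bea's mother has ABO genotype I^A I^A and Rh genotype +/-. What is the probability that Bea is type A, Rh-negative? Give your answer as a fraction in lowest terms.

1/4

Bea's father's ABO genotype from I^A i × I^A i: 1/4 I^A I^A, 1/2 I^A i, 1/4 i i.
Crossing each possibility with the mother I^A I^A and summing P(type A): 1/4·1 + 1/2·1 + 1/4·1 = 1.
Similarly for Rh via the father's Rh distribution: P(Rh-) = 1/4.
Independent loci: 1 × 1/4 = 1/4.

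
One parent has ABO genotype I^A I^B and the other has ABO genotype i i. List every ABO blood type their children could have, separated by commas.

Gametes from I^A I^B × i i give offspring ABO genotypes I^A i, I^B i, i.e. phenotypes A, B.

A, B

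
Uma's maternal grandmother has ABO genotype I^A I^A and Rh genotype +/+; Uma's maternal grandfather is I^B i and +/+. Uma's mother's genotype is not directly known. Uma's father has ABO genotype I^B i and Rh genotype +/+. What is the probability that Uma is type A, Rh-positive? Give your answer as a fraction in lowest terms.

1/4

Uma's mother's ABO genotype from I^A I^A × I^B i: 1/2 I^A I^B, 1/2 I^A i.
Crossing each possibility with the father I^B i and summing P(type A): 1/2·1/4 + 1/2·1/4 = 1/4.
Similarly for Rh via the mother's Rh distribution: P(Rh+) = 1.
Independent loci: 1/4 × 1 = 1/4.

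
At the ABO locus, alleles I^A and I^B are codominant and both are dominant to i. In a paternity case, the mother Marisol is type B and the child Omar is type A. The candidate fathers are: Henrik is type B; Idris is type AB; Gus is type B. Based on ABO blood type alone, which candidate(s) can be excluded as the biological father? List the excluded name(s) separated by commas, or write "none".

Henrik, Gus

A candidate is excluded only if no genotype consistent with his phenotype could produce a type A child with a type B mother.
Henrik (type B): no genotype consistent with that phenotype can produce a type-A child with a type-B mother.
Gus (type B): no genotype consistent with that phenotype can produce a type-A child with a type-B mother.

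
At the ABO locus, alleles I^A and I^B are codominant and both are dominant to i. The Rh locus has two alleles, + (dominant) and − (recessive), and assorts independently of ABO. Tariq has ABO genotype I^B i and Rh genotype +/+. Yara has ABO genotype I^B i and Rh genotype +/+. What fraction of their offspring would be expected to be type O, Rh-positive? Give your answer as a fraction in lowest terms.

ABO cross I^B i × I^B i → offspring phenotypes: 1/4 O, 3/4 B.
Rh cross +/+ × +/+ → 1 Rh+.
Independent loci: P(type O, Rh-positive) = 1/4 × 1 = 1/4.

1/4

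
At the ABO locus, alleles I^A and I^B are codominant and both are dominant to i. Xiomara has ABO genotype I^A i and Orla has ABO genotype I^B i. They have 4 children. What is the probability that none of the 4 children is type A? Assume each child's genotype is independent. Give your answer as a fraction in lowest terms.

ABO cross I^A i × I^B i → 1/4 O, 1/4 A, 1/4 B, 1/4 AB.
So P(type A) = 1/4 per child.
P(not type A) = 3/4 for one child; (3/4)^4 = 81/256.

81/256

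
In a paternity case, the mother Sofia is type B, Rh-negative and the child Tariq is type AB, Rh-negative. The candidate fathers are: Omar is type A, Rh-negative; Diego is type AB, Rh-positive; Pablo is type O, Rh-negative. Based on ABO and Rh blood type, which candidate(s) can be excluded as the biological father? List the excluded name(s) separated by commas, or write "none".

Pablo

A candidate is excluded only if no genotype consistent with his phenotype could produce a type AB, Rh-negative child with a type B, Rh-negative mother.
Pablo (type O, Rh-): no genotype consistent with that phenotype can produce a type-AB Rh- child with a type-B mother.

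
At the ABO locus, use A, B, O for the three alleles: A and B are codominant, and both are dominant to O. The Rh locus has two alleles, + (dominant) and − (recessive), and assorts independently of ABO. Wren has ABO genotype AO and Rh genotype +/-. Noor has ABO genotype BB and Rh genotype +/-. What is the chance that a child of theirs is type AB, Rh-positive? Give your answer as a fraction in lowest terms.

3/8

ABO cross AO × BB → offspring phenotypes: 1/2 B, 1/2 AB.
Rh cross +/- × +/- → 3/4 Rh+, 1/4 Rh-.
Independent loci: P(type AB, Rh-positive) = 1/2 × 3/4 = 3/8.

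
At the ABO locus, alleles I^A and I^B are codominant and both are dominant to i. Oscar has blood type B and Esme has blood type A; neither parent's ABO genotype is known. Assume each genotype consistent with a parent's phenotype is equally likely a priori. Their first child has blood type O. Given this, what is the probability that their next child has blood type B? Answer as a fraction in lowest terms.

Possible genotypes: Oscar ∈ {I^B I^B, I^B i}; Esme ∈ {I^A I^A, I^A i}.
Weight each parental genotype pair by prior × P(type-O child):
  I^B i × I^A i: posterior weight 1; P(next child type B) = 1/4.
Weighted sum = 1/4.

1/4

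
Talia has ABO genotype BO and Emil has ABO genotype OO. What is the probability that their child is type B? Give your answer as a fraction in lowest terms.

1/2

ABO cross BO × OO → offspring phenotypes: 1/2 O, 1/2 B.
So P(type B) = 1/2.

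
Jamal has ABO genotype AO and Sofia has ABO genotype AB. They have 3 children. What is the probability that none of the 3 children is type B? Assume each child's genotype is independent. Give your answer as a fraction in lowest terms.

ABO cross AO × AB → 1/2 A, 1/4 B, 1/4 AB.
So P(type B) = 1/4 per child.
P(not type B) = 3/4 for one child; (3/4)^3 = 27/64.

27/64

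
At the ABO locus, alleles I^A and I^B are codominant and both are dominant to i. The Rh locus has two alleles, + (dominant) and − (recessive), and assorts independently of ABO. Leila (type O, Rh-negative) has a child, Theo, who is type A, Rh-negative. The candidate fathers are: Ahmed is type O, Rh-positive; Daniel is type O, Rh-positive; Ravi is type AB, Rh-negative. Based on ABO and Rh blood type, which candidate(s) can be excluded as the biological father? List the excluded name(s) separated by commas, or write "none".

A candidate is excluded only if no genotype consistent with his phenotype could produce a type A, Rh-negative child with a type O, Rh-negative mother.
Ahmed (type O, Rh+): no genotype consistent with that phenotype can produce a type-A Rh- child with a type-O mother.
Daniel (type O, Rh+): no genotype consistent with that phenotype can produce a type-A Rh- child with a type-O mother.

Ahmed, Daniel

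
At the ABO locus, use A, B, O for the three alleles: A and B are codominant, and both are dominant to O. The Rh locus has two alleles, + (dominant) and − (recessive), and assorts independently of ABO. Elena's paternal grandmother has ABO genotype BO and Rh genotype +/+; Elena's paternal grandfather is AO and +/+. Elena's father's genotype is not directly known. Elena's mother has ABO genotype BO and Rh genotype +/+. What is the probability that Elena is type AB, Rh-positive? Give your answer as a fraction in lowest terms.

Elena's father's ABO genotype from BO × AO: 1/4 AB, 1/4 AO, 1/4 BO, 1/4 OO.
Crossing each possibility with the mother BO and summing P(type AB): 1/4·1/4 + 1/4·1/4 + 1/4·0 + 1/4·0 = 1/8.
Similarly for Rh via the father's Rh distribution: P(Rh+) = 1.
Independent loci: 1/8 × 1 = 1/8.

1/8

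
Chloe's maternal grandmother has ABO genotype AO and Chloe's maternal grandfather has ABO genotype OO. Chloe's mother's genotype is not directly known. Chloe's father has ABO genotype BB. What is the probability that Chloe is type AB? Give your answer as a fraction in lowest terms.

1/4

Chloe's mother's ABO genotype from AO × OO: 1/2 AO, 1/2 OO.
Crossing each possibility with the father BB and summing P(type AB): 1/2·1/2 + 1/2·0 = 1/4.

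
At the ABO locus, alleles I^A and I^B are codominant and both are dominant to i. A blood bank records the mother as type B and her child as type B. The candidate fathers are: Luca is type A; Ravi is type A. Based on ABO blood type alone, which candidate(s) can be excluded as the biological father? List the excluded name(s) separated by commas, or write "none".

A candidate is excluded only if no genotype consistent with his phenotype could produce a type B child with a type B mother.
Every candidate has at least one consistent genotype combination, so none can be excluded.

none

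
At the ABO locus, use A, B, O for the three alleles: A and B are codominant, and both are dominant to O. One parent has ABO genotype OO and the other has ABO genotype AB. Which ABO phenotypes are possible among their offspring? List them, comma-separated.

Gametes from OO × AB give offspring ABO genotypes AO, BO, i.e. phenotypes A, B.

A, B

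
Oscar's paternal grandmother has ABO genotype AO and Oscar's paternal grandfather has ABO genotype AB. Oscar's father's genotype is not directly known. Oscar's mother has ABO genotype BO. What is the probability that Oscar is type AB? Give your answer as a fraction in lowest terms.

Oscar's father's ABO genotype from AO × AB: 1/4 AA, 1/4 AB, 1/4 AO, 1/4 BO.
Crossing each possibility with the mother BO and summing P(type AB): 1/4·1/2 + 1/4·1/4 + 1/4·1/4 + 1/4·0 = 1/4.

1/4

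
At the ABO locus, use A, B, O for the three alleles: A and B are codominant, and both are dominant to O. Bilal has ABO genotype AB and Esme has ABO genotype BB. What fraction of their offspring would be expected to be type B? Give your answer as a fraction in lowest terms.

ABO cross AB × BB → offspring phenotypes: 1/2 B, 1/2 AB.
So P(type B) = 1/2.

1/2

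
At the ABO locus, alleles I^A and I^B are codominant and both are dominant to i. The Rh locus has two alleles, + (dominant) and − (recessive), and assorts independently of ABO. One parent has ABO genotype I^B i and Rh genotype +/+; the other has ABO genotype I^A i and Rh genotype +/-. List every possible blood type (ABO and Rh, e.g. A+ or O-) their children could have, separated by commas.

O+, A+, B+, AB+

Gametes from I^B i × I^A i give offspring ABO genotypes I^A I^B, I^A i, I^B i, i i, i.e. phenotypes O, A, B, AB.
Rh cross +/+ × +/- → phenotypes Rh+.
Combining independently: O+, A+, B+, AB+.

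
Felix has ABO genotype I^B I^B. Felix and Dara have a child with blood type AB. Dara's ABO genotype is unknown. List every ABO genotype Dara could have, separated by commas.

I^A I^A, I^A I^B, I^A i

For each candidate genotype of Dara, check whether crossing it with I^B I^B can produce every observed child phenotype.
  I^A I^A → possible child types {AB} ✓
  I^A I^B → possible child types {B, AB} ✓
  I^A i → possible child types {B, AB} ✓
  I^B I^B → possible child types {B} ✗
  I^B i → possible child types {B} ✗
  i i → possible child types {B} ✗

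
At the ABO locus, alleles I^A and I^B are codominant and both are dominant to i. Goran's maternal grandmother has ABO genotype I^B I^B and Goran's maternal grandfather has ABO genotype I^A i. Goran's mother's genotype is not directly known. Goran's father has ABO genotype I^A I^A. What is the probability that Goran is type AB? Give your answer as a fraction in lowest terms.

Goran's mother's ABO genotype from I^B I^B × I^A i: 1/2 I^A I^B, 1/2 I^B i.
Crossing each possibility with the father I^A I^A and summing P(type AB): 1/2·1/2 + 1/2·1/2 = 1/2.

1/2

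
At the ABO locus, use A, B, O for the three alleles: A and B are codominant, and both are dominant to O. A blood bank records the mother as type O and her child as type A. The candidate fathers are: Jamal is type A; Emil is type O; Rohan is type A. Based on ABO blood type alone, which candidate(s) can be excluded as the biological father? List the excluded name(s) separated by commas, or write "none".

Emil

A candidate is excluded only if no genotype consistent with his phenotype could produce a type A child with a type O mother.
Emil (type O): no genotype consistent with that phenotype can produce a type-A child with a type-O mother.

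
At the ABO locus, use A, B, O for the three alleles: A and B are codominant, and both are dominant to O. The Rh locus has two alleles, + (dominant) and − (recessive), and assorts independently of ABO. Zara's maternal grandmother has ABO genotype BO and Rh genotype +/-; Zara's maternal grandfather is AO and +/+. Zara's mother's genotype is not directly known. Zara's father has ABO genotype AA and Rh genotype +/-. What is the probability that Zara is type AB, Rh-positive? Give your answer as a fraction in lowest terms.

7/32

Zara's mother's ABO genotype from BO × AO: 1/4 AB, 1/4 AO, 1/4 BO, 1/4 OO.
Crossing each possibility with the father AA and summing P(type AB): 1/4·1/2 + 1/4·0 + 1/4·1/2 + 1/4·0 = 1/4.
Similarly for Rh via the mother's Rh distribution: P(Rh+) = 7/8.
Independent loci: 1/4 × 7/8 = 7/32.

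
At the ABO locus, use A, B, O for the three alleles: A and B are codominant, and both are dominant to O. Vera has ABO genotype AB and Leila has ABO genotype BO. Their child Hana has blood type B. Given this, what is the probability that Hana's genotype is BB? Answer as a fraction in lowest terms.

1/2

Cross AB × BO → 1/4 AB, 1/4 AO, 1/4 BB, 1/4 BO.
Type-B genotypes among offspring: BB (1/4), BO (1/4); total 1/2.
P(BB | type B) = (1/4) / (1/2) = 1/2.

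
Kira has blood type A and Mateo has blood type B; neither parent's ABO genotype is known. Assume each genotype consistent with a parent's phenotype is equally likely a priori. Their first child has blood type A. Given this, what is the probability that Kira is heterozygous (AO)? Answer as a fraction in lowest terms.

1/3

Possible genotypes: Kira ∈ {AA, AO}; Mateo ∈ {BB, BO}.
Weight each parental genotype pair by prior × P(type-A child):
  AA × BO: posterior weight 2/3.
  AO × BO: posterior weight 1/3.
Sum the posterior weight over pairs where Kira is AO: 1/3.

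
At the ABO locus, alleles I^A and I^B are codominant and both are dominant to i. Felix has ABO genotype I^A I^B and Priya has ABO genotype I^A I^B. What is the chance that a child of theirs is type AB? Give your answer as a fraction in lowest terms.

1/2

ABO cross I^A I^B × I^A I^B → offspring phenotypes: 1/4 A, 1/4 B, 1/2 AB.
So P(type AB) = 1/2.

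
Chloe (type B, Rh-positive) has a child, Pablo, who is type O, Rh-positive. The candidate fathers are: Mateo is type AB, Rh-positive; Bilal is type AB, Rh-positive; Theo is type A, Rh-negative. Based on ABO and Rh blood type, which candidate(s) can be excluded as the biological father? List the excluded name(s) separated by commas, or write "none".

A candidate is excluded only if no genotype consistent with his phenotype could produce a type O, Rh-positive child with a type B, Rh-positive mother.
Mateo (type AB, Rh+): no genotype consistent with that phenotype can produce a type-O Rh+ child with a type-B mother.
Bilal (type AB, Rh+): no genotype consistent with that phenotype can produce a type-O Rh+ child with a type-B mother.

Mateo, Bilal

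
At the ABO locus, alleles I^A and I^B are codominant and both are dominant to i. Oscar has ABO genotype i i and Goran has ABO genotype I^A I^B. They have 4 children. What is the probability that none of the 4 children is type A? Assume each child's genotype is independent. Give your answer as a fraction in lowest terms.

ABO cross i i × I^A I^B → 1/2 A, 1/2 B.
So P(type A) = 1/2 per child.
P(not type A) = 1/2 for one child; (1/2)^4 = 1/16.

1/16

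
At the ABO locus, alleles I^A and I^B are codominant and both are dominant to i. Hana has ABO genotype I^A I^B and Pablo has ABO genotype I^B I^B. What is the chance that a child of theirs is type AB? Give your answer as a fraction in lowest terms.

1/2

ABO cross I^A I^B × I^B I^B → offspring phenotypes: 1/2 B, 1/2 AB.
So P(type AB) = 1/2.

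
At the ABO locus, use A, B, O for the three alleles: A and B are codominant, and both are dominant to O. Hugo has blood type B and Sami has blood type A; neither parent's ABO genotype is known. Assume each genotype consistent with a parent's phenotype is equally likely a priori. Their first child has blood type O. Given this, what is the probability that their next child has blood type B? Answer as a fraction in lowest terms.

1/4

Possible genotypes: Hugo ∈ {BB, BO}; Sami ∈ {AA, AO}.
Weight each parental genotype pair by prior × P(type-O child):
  BO × AO: posterior weight 1; P(next child type B) = 1/4.
Weighted sum = 1/4.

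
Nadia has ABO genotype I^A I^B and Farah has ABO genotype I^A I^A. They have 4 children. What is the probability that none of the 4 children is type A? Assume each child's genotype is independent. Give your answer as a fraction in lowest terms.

ABO cross I^A I^B × I^A I^A → 1/2 A, 1/2 AB.
So P(type A) = 1/2 per child.
P(not type A) = 1/2 for one child; (1/2)^4 = 1/16.

1/16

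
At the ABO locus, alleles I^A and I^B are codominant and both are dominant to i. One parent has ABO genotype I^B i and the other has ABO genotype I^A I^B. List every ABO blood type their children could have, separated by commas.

Gametes from I^B i × I^A I^B give offspring ABO genotypes I^A I^B, I^A i, I^B I^B, I^B i, i.e. phenotypes A, B, AB.

A, B, AB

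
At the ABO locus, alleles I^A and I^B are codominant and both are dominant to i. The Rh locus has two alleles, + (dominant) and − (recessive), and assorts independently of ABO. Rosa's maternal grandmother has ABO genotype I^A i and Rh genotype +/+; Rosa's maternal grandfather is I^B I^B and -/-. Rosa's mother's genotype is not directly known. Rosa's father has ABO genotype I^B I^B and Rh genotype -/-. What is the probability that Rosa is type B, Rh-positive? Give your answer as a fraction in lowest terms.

Rosa's mother's ABO genotype from I^A i × I^B I^B: 1/2 I^A I^B, 1/2 I^B i.
Crossing each possibility with the father I^B I^B and summing P(type B): 1/2·1/2 + 1/2·1 = 3/4.
Similarly for Rh via the mother's Rh distribution: P(Rh+) = 1/2.
Independent loci: 3/4 × 1/2 = 3/8.

3/8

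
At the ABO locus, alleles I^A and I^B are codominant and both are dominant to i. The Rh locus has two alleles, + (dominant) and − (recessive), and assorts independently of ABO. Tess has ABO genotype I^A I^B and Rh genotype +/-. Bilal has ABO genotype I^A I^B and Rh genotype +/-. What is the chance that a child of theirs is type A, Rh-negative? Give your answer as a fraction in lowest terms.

1/16

ABO cross I^A I^B × I^A I^B → offspring phenotypes: 1/4 A, 1/4 B, 1/2 AB.
Rh cross +/- × +/- → 3/4 Rh+, 1/4 Rh-.
Independent loci: P(type A, Rh-negative) = 1/4 × 1/4 = 1/16.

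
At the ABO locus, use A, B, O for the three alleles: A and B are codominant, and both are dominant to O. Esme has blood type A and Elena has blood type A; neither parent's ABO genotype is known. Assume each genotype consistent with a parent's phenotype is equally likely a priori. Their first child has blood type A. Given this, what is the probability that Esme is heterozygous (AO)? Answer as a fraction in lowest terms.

7/15

Possible genotypes: Esme ∈ {AA, AO}; Elena ∈ {AA, AO}.
Weight each parental genotype pair by prior × P(type-A child):
  AA × AA: posterior weight 4/15.
  AA × AO: posterior weight 4/15.
  AO × AA: posterior weight 4/15.
  AO × AO: posterior weight 1/5.
Sum the posterior weight over pairs where Esme is AO: 7/15.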